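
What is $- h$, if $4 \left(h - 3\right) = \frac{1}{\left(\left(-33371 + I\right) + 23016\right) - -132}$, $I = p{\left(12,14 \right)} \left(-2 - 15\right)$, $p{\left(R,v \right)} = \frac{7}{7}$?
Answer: $- \frac{122879}{40960} \approx -3.0$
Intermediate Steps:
$p{\left(R,v \right)} = 1$ ($p{\left(R,v \right)} = 7 \cdot \frac{1}{7} = 1$)
$I = -17$ ($I = 1 \left(-2 - 15\right) = 1 \left(-17\right) = -17$)
$h = \frac{122879}{40960}$ ($h = 3 + \frac{1}{4 \left(\left(\left(-33371 - 17\right) + 23016\right) - -132\right)} = 3 + \frac{1}{4 \left(\left(-33388 + 23016\right) + 132\right)} = 3 + \frac{1}{4 \left(-10372 + 132\right)} = 3 + \frac{1}{4 \left(-10240\right)} = 3 + \frac{1}{4} \left(- \frac{1}{10240}\right) = 3 - \frac{1}{40960} = \frac{122879}{40960} \approx 3.0$)
$- h = \left(-1\right) \frac{122879}{40960} = - \frac{122879}{40960}$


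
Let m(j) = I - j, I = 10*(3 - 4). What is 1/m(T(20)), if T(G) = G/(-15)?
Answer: -3/26 ≈ -0.11538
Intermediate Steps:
T(G) = -G/15 (T(G) = G*(-1/15) = -G/15)
I = -10 (I = 10*(-1) = -10)
m(j) = -10 - j
1/m(T(20)) = 1/(-10 - (-1)*20/15) = 1/(-10 - 1*(-4/3)) = 1/(-10 + 4/3) = 1/(-26/3) = -3/26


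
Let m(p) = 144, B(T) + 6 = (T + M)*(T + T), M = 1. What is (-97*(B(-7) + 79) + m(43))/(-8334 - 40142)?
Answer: 15085/48476 ≈ 0.31118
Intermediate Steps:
B(T) = -6 + 2*T*(1 + T) (B(T) = -6 + (T + 1)*(T + T) = -6 + (1 + T)*(2*T) = -6 + 2*T*(1 + T))
(-97*(B(-7) + 79) + m(43))/(-8334 - 40142) = (-97*((-6 + 2*(-7) + 2*(-7)²) + 79) + 144)/(-8334 - 40142) = (-97*((-6 - 14 + 2*49) + 79) + 144)/(-48476) = (-97*((-6 - 14 + 98) + 79) + 144)*(-1/48476) = (-97*(78 + 79) + 144)*(-1/48476) = (-97*157 + 144)*(-1/48476) = (-15229 + 144)*(-1/48476) = -15085*(-1/48476) = 15085/48476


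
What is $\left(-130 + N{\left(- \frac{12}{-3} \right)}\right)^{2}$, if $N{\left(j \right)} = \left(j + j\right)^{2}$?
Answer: $4356$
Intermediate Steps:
$N{\left(j \right)} = 4 j^{2}$ ($N{\left(j \right)} = \left(2 j\right)^{2} = 4 j^{2}$)
$\left(-130 + N{\left(- \frac{12}{-3} \right)}\right)^{2} = \left(-130 + 4 \left(- \frac{12}{-3}\right)^{2}\right)^{2} = \left(-130 + 4 \left(\left(-12\right) \left(- \frac{1}{3}\right)\right)^{2}\right)^{2} = \left(-130 + 4 \cdot 4^{2}\right)^{2} = \left(-130 + 4 \cdot 16\right)^{2} = \left(-130 + 64\right)^{2} = \left(-66\right)^{2} = 4356$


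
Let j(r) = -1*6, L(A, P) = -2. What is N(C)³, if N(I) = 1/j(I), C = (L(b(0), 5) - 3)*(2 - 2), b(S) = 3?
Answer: -1/216 ≈ -0.0046296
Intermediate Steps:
j(r) = -6
C = 0 (C = (-2 - 3)*(2 - 2) = -5*0 = 0)
N(I) = -⅙ (N(I) = 1/(-6) = 1*(-⅙) = -⅙)
N(C)³ = (-⅙)³ = -1/216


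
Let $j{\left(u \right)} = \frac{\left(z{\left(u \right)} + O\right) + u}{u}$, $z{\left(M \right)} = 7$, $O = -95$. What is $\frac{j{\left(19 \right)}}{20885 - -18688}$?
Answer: $- \frac{23}{250629} \approx -9.1769 \cdot 10^{-5}$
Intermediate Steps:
$j{\left(u \right)} = \frac{-88 + u}{u}$ ($j{\left(u \right)} = \frac{\left(7 - 95\right) + u}{u} = \frac{-88 + u}{u}$)
$\frac{j{\left(19 \right)}}{20885 - -18688} = \frac{\frac{1}{19} \left(-88 + 19\right)}{20885 - -18688} = \frac{\frac{1}{19} \left(-69\right)}{20885 + 18688} = - \frac{69}{19 \cdot 39573} = \left(- \frac{69}{19}\right) \frac{1}{39573} = - \frac{23}{250629}$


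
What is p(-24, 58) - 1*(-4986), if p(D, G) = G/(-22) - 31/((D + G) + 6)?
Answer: 2192339/440 ≈ 4982.6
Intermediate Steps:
p(D, G) = -31/(6 + D + G) - G/22 (p(D, G) = G*(-1/22) - 31/(6 + D + G) = -G/22 - 31/(6 + D + G) = -31/(6 + D + G) - G/22)
p(-24, 58) - 1*(-4986) = (-682 - 1*58**2 - 6*58 - 1*(-24)*58)/(22*(6 - 24 + 58)) - 1*(-4986) = (1/22)*(-682 - 1*3364 - 348 + 1392)/40 + 4986 = (1/22)*(1/40)*(-682 - 3364 - 348 + 1392) + 4986 = (1/22)*(1/40)*(-3002) + 4986 = -1501/440 + 4986 = 2192339/440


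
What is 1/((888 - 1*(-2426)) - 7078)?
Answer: -1/3764 ≈ -0.00026567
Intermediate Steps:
1/((888 - 1*(-2426)) - 7078) = 1/((888 + 2426) - 7078) = 1/(3314 - 7078) = 1/(-3764) = -1/3764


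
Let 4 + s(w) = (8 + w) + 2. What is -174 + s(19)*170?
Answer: 4076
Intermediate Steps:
s(w) = 6 + w (s(w) = -4 + ((8 + w) + 2) = -4 + (10 + w) = 6 + w)
-174 + s(19)*170 = -174 + (6 + 19)*170 = -174 + 25*170 = -174 + 4250 = 4076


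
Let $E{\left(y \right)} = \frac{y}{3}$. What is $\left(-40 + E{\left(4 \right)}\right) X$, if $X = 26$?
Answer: $- \frac{3016}{3} \approx -1005.3$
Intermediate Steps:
$E{\left(y \right)} = \frac{y}{3}$ ($E{\left(y \right)} = y \frac{1}{3} = \frac{y}{3}$)
$\left(-40 + E{\left(4 \right)}\right) X = \left(-40 + \frac{1}{3} \cdot 4\right) 26 = \left(-40 + \frac{4}{3}\right) 26 = \left(- \frac{116}{3}\right) 26 = - \frac{3016}{3}$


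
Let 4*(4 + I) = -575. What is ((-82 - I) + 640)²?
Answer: 7969329/16 ≈ 4.9808e+5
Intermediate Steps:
I = -591/4 (I = -4 + (¼)*(-575) = -4 - 575/4 = -591/4 ≈ -147.75)
((-82 - I) + 640)² = ((-82 - 1*(-591/4)) + 640)² = ((-82 + 591/4) + 640)² = (263/4 + 640)² = (2823/4)² = 7969329/16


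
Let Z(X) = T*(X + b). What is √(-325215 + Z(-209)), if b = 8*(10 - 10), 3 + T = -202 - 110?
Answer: 6*I*√7205 ≈ 509.29*I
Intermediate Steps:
T = -315 (T = -3 + (-202 - 110) = -3 - 312 = -315)
b = 0 (b = 8*0 = 0)
Z(X) = -315*X (Z(X) = -315*(X + 0) = -315*X)
√(-325215 + Z(-209)) = √(-325215 - 315*(-209)) = √(-325215 + 65835) = √(-259380) = 6*I*√7205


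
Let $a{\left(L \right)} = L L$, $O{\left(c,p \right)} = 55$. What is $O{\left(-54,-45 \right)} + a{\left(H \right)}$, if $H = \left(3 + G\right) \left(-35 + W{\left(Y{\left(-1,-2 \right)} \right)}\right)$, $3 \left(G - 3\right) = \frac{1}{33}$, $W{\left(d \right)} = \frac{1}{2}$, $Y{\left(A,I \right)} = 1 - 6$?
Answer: $\frac{187518805}{4356} \approx 43048.0$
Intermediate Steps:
$Y{\left(A,I \right)} = -5$ ($Y{\left(A,I \right)} = 1 - 6 = -5$)
$W{\left(d \right)} = \frac{1}{2}$
$G = \frac{298}{99}$ ($G = 3 + \frac{1}{3 \cdot 33} = 3 + \frac{1}{3} \cdot \frac{1}{33} = 3 + \frac{1}{99} = \frac{298}{99} \approx 3.0101$)
$H = - \frac{13685}{66}$ ($H = \left(3 + \frac{298}{99}\right) \left(-35 + \frac{1}{2}\right) = \frac{595}{99} \left(- \frac{69}{2}\right) = - \frac{13685}{66} \approx -207.35$)
$a{\left(L \right)} = L^{2}$
$O{\left(-54,-45 \right)} + a{\left(H \right)} = 55 + \left(- \frac{13685}{66}\right)^{2} = 55 + \frac{187279225}{4356} = \frac{187518805}{4356}$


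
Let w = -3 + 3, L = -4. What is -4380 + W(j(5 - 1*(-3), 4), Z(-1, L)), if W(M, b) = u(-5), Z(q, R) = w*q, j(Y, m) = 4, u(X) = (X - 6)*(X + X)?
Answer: -4270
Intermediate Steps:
w = 0
u(X) = 2*X*(-6 + X) (u(X) = (-6 + X)*(2*X) = 2*X*(-6 + X))
Z(q, R) = 0 (Z(q, R) = 0*q = 0)
W(M, b) = 110 (W(M, b) = 2*(-5)*(-6 - 5) = 2*(-5)*(-11) = 110)
-4380 + W(j(5 - 1*(-3), 4), Z(-1, L)) = -4380 + 110 = -4270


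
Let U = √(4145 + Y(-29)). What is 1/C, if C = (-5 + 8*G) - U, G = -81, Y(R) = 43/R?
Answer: -18937/12245699 + √3484698/12245699 ≈ -0.0013940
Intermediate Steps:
U = √3484698/29 (U = √(4145 + 43/(-29)) = √(4145 + 43*(-1/29)) = √(4145 - 43/29) = √(120162/29) = √3484698/29 ≈ 64.370)
C = -653 - √3484698/29 (C = (-5 + 8*(-81)) - √3484698/29 = (-5 - 648) - √3484698/29 = -653 - √3484698/29 ≈ -717.37)
1/C = 1/(-653 - √3484698/29)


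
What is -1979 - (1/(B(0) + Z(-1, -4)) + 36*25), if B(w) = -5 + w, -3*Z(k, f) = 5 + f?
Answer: -46061/16 ≈ -2878.8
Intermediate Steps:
Z(k, f) = -5/3 - f/3 (Z(k, f) = -(5 + f)/3 = -5/3 - f/3)
-1979 - (1/(B(0) + Z(-1, -4)) + 36*25) = -1979 - (1/((-5 + 0) + (-5/3 - 1/3*(-4))) + 36*25) = -1979 - (1/(-5 + (-5/3 + 4/3)) + 900) = -1979 - (1/(-5 - 1/3) + 900) = -1979 - (1/(-16/3) + 900) = -1979 - (-3/16 + 900) = -1979 - 1*14397/16 = -1979 - 14397/16 = -46061/16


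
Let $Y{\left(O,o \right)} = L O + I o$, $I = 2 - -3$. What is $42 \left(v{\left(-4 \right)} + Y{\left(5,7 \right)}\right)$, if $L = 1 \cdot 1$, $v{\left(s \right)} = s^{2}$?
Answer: $2352$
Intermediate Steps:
$I = 5$ ($I = 2 + 3 = 5$)
$L = 1$
$Y{\left(O,o \right)} = O + 5 o$ ($Y{\left(O,o \right)} = 1 O + 5 o = O + 5 o$)
$42 \left(v{\left(-4 \right)} + Y{\left(5,7 \right)}\right) = 42 \left(\left(-4\right)^{2} + \left(5 + 5 \cdot 7\right)\right) = 42 \left(16 + \left(5 + 35\right)\right) = 42 \left(16 + 40\right) = 42 \cdot 56 = 2352$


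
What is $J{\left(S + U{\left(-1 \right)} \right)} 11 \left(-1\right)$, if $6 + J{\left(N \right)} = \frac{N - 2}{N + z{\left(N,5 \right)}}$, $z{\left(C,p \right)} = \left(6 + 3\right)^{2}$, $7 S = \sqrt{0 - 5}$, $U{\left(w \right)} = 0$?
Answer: $\frac{21305867}{321494} - \frac{6391 i \sqrt{5}}{321494} \approx 66.271 - 0.044451 i$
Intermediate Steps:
$S = \frac{i \sqrt{5}}{7}$ ($S = \frac{\sqrt{0 - 5}}{7} = \frac{\sqrt{-5}}{7} = \frac{i \sqrt{5}}{7} \approx 0.31944 i$)
$z{\left(C,p \right)} = 81$ ($z{\left(C,p \right)} = 9^{2} = 81$)
$J{\left(N \right)} = -6 + \frac{-2 + N}{81 + N}$ ($J{\left(N \right)} = -6 + \frac{N - 2}{N + 81} = -6 + \frac{-2 + N}{81 + N}$)
$J{\left(S + U{\left(-1 \right)} \right)} 11 \left(-1\right) = \frac{-488 - 5 \left(\frac{i \sqrt{5}}{7} + 0\right)}{81 + \left(\frac{i \sqrt{5}}{7} + 0\right)} 11 \left(-1\right) = \frac{-488 - 5 \frac{i \sqrt{5}}{7}}{81 + \frac{i \sqrt{5}}{7}} \cdot 11 \left(-1\right) = \frac{-488 - \frac{5 i \sqrt{5}}{7}}{81 + \frac{i \sqrt{5}}{7}} \cdot 11 \left(-1\right) = \frac{11 \left(-488 - \frac{5 i \sqrt{5}}{7}\right)}{81 + \frac{i \sqrt{5}}{7}} \left(-1\right) = - \frac{11 \left(-488 - \frac{5 i \sqrt{5}}{7}\right)}{81 + \frac{i \sqrt{5}}{7}}$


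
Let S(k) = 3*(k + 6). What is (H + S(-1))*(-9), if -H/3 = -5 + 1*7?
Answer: -81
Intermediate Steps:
S(k) = 18 + 3*k (S(k) = 3*(6 + k) = 18 + 3*k)
H = -6 (H = -3*(-5 + 1*7) = -3*(-5 + 7) = -3*2 = -6)
(H + S(-1))*(-9) = (-6 + (18 + 3*(-1)))*(-9) = (-6 + (18 - 3))*(-9) = (-6 + 15)*(-9) = 9*(-9) = -81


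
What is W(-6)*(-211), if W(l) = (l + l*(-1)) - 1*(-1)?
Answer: -211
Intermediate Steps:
W(l) = 1 (W(l) = (l - l) + 1 = 0 + 1 = 1)
W(-6)*(-211) = 1*(-211) = -211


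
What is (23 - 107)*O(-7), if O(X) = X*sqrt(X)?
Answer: 588*I*sqrt(7) ≈ 1555.7*I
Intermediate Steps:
O(X) = X**(3/2)
(23 - 107)*O(-7) = (23 - 107)*(-7)**(3/2) = -(-588)*I*sqrt(7) = 588*I*sqrt(7)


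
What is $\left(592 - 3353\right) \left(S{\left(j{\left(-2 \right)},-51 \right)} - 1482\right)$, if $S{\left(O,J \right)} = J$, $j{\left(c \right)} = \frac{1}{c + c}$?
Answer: $4232613$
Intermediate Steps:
$j{\left(c \right)} = \frac{1}{2 c}$
$\left(592 - 3353\right) \left(S{\left(j{\left(-2 \right)},-51 \right)} - 1482\right) = \left(592 - 3353\right) \left(-51 - 1482\right) = \left(-2761\right) \left(-1533\right) = 4232613$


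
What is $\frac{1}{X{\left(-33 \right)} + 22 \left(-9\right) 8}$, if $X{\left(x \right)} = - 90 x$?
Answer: $\frac{1}{1386} \approx 0.0007215$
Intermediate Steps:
$\frac{1}{X{\left(-33 \right)} + 22 \left(-9\right) 8} = \frac{1}{\left(-90\right) \left(-33\right) + 22 \left(-9\right) 8} = \frac{1}{2970 - 1584} = \frac{1}{1386}$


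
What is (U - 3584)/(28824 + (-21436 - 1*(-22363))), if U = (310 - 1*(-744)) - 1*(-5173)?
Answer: 881/9917 ≈ 0.088837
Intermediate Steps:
U = 6227 (U = (310 + 744) + 5173 = 1054 + 5173 = 6227)
(U - 3584)/(28824 + (-21436 - 1*(-22363))) = (6227 - 3584)/(28824 + (-21436 - 1*(-22363))) = 2643/(28824 + (-21436 + 22363)) = 2643/(28824 + 927) = 2643/29751 = 2643*(1/29751) = 881/9917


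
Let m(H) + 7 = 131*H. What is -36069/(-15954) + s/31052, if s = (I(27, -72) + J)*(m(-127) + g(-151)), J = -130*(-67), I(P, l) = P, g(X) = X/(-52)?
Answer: -20093528079075/4293497936 ≈ -4680.0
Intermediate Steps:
g(X) = -X/52 (g(X) = X*(-1/52) = -X/52)
m(H) = -7 + 131*H
J = 8710
s = -7560449369/52 (s = (27 + 8710)*((-7 + 131*(-127)) - 1/52*(-151)) = 8737*((-7 - 16637) + 151/52) = 8737*(-16644 + 151/52) = 8737*(-865337/52) = -7560449369/52 ≈ -1.4539e+8)
-36069/(-15954) + s/31052 = -36069/(-15954) - 7560449369/52/31052 = -36069*(-1/15954) - 7560449369/52*1/31052 = 12023/5318 - 7560449369/1614704 = -20093528079075/4293497936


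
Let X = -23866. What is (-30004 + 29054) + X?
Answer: -24816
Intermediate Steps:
(-30004 + 29054) + X = (-30004 + 29054) - 23866 = -950 - 23866 = -24816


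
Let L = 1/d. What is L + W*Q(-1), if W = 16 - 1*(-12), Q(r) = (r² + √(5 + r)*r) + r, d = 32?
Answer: -1791/32 ≈ -55.969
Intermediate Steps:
Q(r) = r + r² + r*√(5 + r) (Q(r) = (r² + r*√(5 + r)) + r = r + r² + r*√(5 + r))
W = 28 (W = 16 + 12 = 28)
L = 1/32 ≈ 0.031250
L + W*Q(-1) = 1/32 + 28*(-(1 - 1 + √(5 - 1))) = 1/32 + 28*(-(1 - 1 + √4)) = 1/32 + 28*(-(1 - 1 + 2)) = 1/32 + 28*(-1*2) = 1/32 + 28*(-2) = 1/32 - 56 = -1791/32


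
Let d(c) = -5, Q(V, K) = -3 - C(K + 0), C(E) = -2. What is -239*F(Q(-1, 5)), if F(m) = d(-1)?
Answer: 1195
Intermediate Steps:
Q(V, K) = -1 (Q(V, K) = -3 - 1*(-2) = -3 + 2 = -1)
F(m) = -5
-239*F(Q(-1, 5)) = -239*(-5) = 1195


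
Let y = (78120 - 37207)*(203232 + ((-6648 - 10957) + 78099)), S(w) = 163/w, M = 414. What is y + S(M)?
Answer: 4466986241095/414 ≈ 1.0790e+10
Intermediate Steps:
y = 10789821838 (y = 40913*(203232 + (-17605 + 78099)) = 40913*(203232 + 60494) = 40913*263726 = 10789821838)
y + S(M) = 10789821838 + 163/414 = 4466986241095/414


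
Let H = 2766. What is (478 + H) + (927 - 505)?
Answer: 3666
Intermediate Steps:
(478 + H) + (927 - 505) = (478 + 2766) + (927 - 505) = 3244 + 422 = 3666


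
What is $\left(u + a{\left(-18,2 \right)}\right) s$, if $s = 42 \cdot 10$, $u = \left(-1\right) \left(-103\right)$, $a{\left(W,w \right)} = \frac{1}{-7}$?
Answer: $43200$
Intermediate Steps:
$a{\left(W,w \right)} = - \frac{1}{7}$
$u = 103$
$s = 420$
$\left(u + a{\left(-18,2 \right)}\right) s = \left(103 - \frac{1}{7}\right) 420 = \frac{720}{7} \cdot 420 = 43200$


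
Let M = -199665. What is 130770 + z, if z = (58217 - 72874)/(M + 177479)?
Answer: 2901277877/22186 ≈ 1.3077e+5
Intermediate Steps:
z = 14657/22186 (z = (58217 - 72874)/(-199665 + 177479) = -14657/(-22186) = -14657*(-1/22186) = 14657/22186 ≈ 0.66064)
130770 + z = 130770 + 14657/22186 = 2901277877/22186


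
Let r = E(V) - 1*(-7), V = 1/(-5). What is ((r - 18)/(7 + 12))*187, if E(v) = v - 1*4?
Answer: -748/5 ≈ -149.60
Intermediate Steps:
V = -1/5 ≈ -0.20000
E(v) = -4 + v (E(v) = v - 4 = -4 + v)
r = 14/5 (r = (-4 - 1/5) - 1*(-7) = -21/5 + 7 = 14/5 ≈ 2.8000)
((r - 18)/(7 + 12))*187 = ((14/5 - 18)/(7 + 12))*187 = -76/5/19*187 = -76/5*1/19*187 = -4/5*187 = -748/5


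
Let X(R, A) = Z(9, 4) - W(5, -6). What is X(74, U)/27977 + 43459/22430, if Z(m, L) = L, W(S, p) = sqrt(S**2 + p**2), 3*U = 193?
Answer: 1215942163/627524110 - sqrt(61)/27977 ≈ 1.9374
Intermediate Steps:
U = 193/3 (U = (1/3)*193 = 193/3 ≈ 64.333)
X(R, A) = 4 - sqrt(61) (X(R, A) = 4 - sqrt(5**2 + (-6)**2) = 4 - sqrt(25 + 36) = 4 - sqrt(61))
X(74, U)/27977 + 43459/22430 = (4 - sqrt(61))/27977 + 43459/22430 = (4 - sqrt(61))*(1/27977) + 43459*(1/22430) = (4/27977 - sqrt(61)/27977) + 43459/22430 = 1215942163/627524110 - sqrt(61)/27977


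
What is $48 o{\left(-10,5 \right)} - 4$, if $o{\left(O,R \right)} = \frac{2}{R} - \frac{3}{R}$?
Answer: $- \frac{68}{5} \approx -13.6$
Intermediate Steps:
$o{\left(O,R \right)} = - \frac{1}{R}$
$48 o{\left(-10,5 \right)} - 4 = 48 \left(- \frac{1}{5}\right) - 4 = - \frac{48}{5} - 4 = - \frac{68}{5}$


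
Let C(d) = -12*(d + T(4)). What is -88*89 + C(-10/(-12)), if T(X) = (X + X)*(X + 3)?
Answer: -8514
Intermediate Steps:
T(X) = 2*X*(3 + X) (T(X) = (2*X)*(3 + X) = 2*X*(3 + X))
C(d) = -672 - 12*d (C(d) = -12*(d + 2*4*(3 + 4)) = -12*(d + 2*4*7) = -12*(d + 56) = -12*(56 + d) = -672 - 12*d)
-88*89 + C(-10/(-12)) = -88*89 + (-672 - (-120)/(-12)) = -7832 + (-672 - (-120)*(-1)/12) = -7832 + (-672 - 12*5/6) = -7832 + (-672 - 10) = -7832 - 682 = -8514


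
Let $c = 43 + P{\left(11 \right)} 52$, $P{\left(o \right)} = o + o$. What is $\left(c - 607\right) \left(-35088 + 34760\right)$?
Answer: $-190240$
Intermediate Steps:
$P{\left(o \right)} = 2 o$
$c = 1187$ ($c = 43 + 2 \cdot 11 \cdot 52 = 43 + 22 \cdot 52 = 43 + 1144 = 1187$)
$\left(c - 607\right) \left(-35088 + 34760\right) = \left(1187 - 607\right) \left(-35088 + 34760\right) = 580 \left(-328\right) = -190240$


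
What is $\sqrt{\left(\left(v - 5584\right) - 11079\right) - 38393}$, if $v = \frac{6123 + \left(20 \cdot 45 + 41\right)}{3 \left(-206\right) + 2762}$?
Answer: $\frac{5 i \sqrt{39541055}}{134} \approx 234.63 i$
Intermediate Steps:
$v = \frac{883}{268}$ ($v = \frac{6123 + \left(900 + 41\right)}{-618 + 2762} = \frac{6123 + 941}{2144} = 7064 \cdot \frac{1}{2144} = \frac{883}{268} \approx 3.2948$)
$\sqrt{\left(\left(v - 5584\right) - 11079\right) - 38393} = \sqrt{\left(\left(\frac{883}{268} - 5584\right) - 11079\right) - 38393} = \sqrt{\left(- \frac{1495629}{268} - 11079\right) - 38393} = \sqrt{- \frac{4464801}{268} - 38393} = \sqrt{- \frac{14754125}{268}} = \frac{5 i \sqrt{39541055}}{134}$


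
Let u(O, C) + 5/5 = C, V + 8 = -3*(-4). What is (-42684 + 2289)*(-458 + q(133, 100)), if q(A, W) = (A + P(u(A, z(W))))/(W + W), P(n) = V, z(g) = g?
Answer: 738929577/40 ≈ 1.8473e+7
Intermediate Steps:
V = 4 (V = -8 - 3*(-4) = -8 + 12 = 4)
u(O, C) = -1 + C
P(n) = 4
q(A, W) = (4 + A)/(2*W) (q(A, W) = (A + 4)/(W + W) = (4 + A)/((2*W)) = (4 + A)*(1/(2*W)) = (4 + A)/(2*W))
(-42684 + 2289)*(-458 + q(133, 100)) = (-42684 + 2289)*(-458 + (1/2)*(4 + 133)/100) = -40395*(-458 + (1/2)*(1/100)*137) = -40395*(-458 + 137/200) = -40395*(-91463/200) = 738929577/40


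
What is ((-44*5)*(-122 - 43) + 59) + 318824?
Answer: 355183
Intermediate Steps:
((-44*5)*(-122 - 43) + 59) + 318824 = (-220*(-165) + 59) + 318824 = (36300 + 59) + 318824 = 36359 + 318824 = 355183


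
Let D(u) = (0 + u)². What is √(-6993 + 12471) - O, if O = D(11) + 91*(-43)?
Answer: 3792 + √5478 ≈ 3866.0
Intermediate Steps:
D(u) = u²
O = -3792 (O = 11² + 91*(-43) = 121 - 3913 = -3792)
√(-6993 + 12471) - O = √(-6993 + 12471) - 1*(-3792) = √5478 + 3792 = 3792 + √5478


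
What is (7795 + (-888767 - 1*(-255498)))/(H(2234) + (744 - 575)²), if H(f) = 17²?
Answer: -312737/14425 ≈ -21.680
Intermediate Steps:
H(f) = 289
(7795 + (-888767 - 1*(-255498)))/(H(2234) + (744 - 575)²) = (7795 + (-888767 - 1*(-255498)))/(289 + (744 - 575)²) = (7795 + (-888767 + 255498))/(289 + 169²) = (7795 - 633269)/(289 + 28561) = -625474/28850 = -625474*1/28850 = -312737/14425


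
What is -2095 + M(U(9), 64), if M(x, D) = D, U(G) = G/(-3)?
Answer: -2031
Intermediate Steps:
U(G) = -G/3 (U(G) = G*(-⅓) = -G/3)
-2095 + M(U(9), 64) = -2095 + 64 = -2031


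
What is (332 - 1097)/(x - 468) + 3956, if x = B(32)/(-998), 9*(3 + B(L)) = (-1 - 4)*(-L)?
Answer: 978632002/247277 ≈ 3957.6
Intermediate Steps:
B(L) = -3 + 5*L/9 (B(L) = -3 + ((-1 - 4)*(-L))/9 = -3 + (-(-5)*L)/9 = -3 + (5*L)/9 = -3 + 5*L/9)
x = -133/8982 (x = (-3 + (5/9)*32)/(-998) = (-3 + 160/9)*(-1/998) = (133/9)*(-1/998) = -133/8982 ≈ -0.014807)
(332 - 1097)/(x - 468) + 3956 = (332 - 1097)/(-133/8982 - 468) + 3956 = -765/(-4203709/8982) + 3956 = -765*(-8982/4203709) + 3956 = 404190/247277 + 3956 = 978632002/247277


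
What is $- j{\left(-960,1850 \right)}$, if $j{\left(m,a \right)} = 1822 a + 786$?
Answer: $-3371486$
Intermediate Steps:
$j{\left(m,a \right)} = 786 + 1822 a$
$- j{\left(-960,1850 \right)} = - (786 + 1822 \cdot 1850) = - (786 + 3370700) = \left(-1\right) 3371486 = -3371486$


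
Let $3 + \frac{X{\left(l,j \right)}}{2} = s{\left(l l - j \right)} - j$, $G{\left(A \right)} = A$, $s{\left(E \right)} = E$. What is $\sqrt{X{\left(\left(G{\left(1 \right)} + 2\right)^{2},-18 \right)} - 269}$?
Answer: $i \sqrt{41} \approx 6.4031 i$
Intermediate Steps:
$X{\left(l,j \right)} = -6 - 4 j + 2 l^{2}$ ($X{\left(l,j \right)} = -6 + 2 \left(\left(l l - j\right) - j\right) = -6 + 2 \left(\left(l^{2} - j\right) - j\right) = -6 + 2 \left(l^{2} - 2 j\right) = -6 - \left(- 2 l^{2} + 4 j\right) = -6 - 4 j + 2 l^{2}$)
$\sqrt{X{\left(\left(G{\left(1 \right)} + 2\right)^{2},-18 \right)} - 269} = \sqrt{\left(-6 - -72 + 2 \left(\left(1 + 2\right)^{2}\right)^{2}\right) - 269} = \sqrt{\left(-6 + 72 + 2 \left(3^{2}\right)^{2}\right) - 269} = \sqrt{\left(-6 + 72 + 2 \cdot 9^{2}\right) - 269} = \sqrt{\left(-6 + 72 + 2 \cdot 81\right) - 269} = \sqrt{\left(-6 + 72 + 162\right) - 269} = \sqrt{228 - 269} = \sqrt{-41} = i \sqrt{41}$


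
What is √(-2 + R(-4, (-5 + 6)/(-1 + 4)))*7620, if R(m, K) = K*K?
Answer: 2540*I*√17 ≈ 10473.0*I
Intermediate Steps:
R(m, K) = K²
√(-2 + R(-4, (-5 + 6)/(-1 + 4)))*7620 = √(-2 + ((-5 + 6)/(-1 + 4))²)*7620 = √(-2 + (1/3)²)*7620 = √(-2 + (1*(⅓))²)*7620 = √(-2 + (⅓)²)*7620 = √(-2 + ⅑)*7620 = √(-17/9)*7620 = (I*√17/3)*7620 = 2540*I*√17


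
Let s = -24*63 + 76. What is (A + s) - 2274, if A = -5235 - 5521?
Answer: -14466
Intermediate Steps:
A = -10756
s = -1436 (s = -1512 + 76 = -1436)
(A + s) - 2274 = (-10756 - 1436) - 2274 = -12192 - 2274 = -14466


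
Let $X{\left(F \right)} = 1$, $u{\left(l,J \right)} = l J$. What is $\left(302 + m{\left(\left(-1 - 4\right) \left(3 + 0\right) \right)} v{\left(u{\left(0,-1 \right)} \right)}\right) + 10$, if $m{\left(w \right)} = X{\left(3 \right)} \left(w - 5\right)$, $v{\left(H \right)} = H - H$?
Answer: $312$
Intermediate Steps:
$u{\left(l,J \right)} = J l$
$v{\left(H \right)} = 0$
$m{\left(w \right)} = -5 + w$ ($m{\left(w \right)} = 1 \left(w - 5\right) = 1 \left(-5 + w\right) = -5 + w$)
$\left(302 + m{\left(\left(-1 - 4\right) \left(3 + 0\right) \right)} v{\left(u{\left(0,-1 \right)} \right)}\right) + 10 = \left(302 + \left(-5 + \left(-1 - 4\right) \left(3 + 0\right)\right) 0\right) + 10 = \left(302 + \left(-5 - 15\right) 0\right) + 10 = \left(302 - 0\right) + 10 = \left(302 + 0\right) + 10 = 302 + 10 = 312$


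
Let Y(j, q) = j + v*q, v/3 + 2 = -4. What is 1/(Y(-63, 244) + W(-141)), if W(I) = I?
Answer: -1/4596 ≈ -0.00021758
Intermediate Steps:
v = -18 (v = -6 + 3*(-4) = -6 - 12 = -18)
Y(j, q) = j - 18*q
1/(Y(-63, 244) + W(-141)) = 1/((-63 - 18*244) - 141) = 1/((-63 - 4392) - 141) = 1/(-4455 - 141) = 1/(-4596) = -1/4596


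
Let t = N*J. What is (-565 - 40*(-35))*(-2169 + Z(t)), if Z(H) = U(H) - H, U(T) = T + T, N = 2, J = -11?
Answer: -1829485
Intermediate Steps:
U(T) = 2*T
t = -22 (t = 2*(-11) = -22)
Z(H) = H (Z(H) = 2*H - H = H)
(-565 - 40*(-35))*(-2169 + Z(t)) = (-565 - 40*(-35))*(-2169 - 22) = (-565 + 1400)*(-2191) = 835*(-2191) = -1829485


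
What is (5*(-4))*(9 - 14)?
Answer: 100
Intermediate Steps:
(5*(-4))*(9 - 14) = -20*(-5) = 100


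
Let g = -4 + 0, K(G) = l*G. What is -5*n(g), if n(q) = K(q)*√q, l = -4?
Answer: -160*I ≈ -160.0*I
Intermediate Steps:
K(G) = -4*G
g = -4
n(q) = -4*q^(3/2) (n(q) = (-4*q)*√q = -4*q^(3/2))
-5*n(g) = -(-20)*(-4)^(3/2) = -(-20)*(-8*I) = -160*I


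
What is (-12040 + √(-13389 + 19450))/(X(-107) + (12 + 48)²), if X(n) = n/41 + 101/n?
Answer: -5281948/1577761 + 4387*√6061/15777610 ≈ -3.3261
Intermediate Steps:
X(n) = 101/n + n/41 (X(n) = n*(1/41) + 101/n = n/41 + 101/n = 101/n + n/41)
(-12040 + √(-13389 + 19450))/(X(-107) + (12 + 48)²) = (-12040 + √(-13389 + 19450))/((101/(-107) + (1/41)*(-107)) + (12 + 48)²) = (-12040 + √6061)/((101*(-1/107) - 107/41) + 60²) = (-12040 + √6061)/((-101/107 - 107/41) + 3600) = (-12040 + √6061)/(-15590/4387 + 3600) = (-12040 + √6061)/(15777610/4387) = (-12040 + √6061)*(4387/15777610) = -5281948/1577761 + 4387*√6061/15777610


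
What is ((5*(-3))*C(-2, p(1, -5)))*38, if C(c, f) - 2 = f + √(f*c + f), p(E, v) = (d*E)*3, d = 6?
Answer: -11400 - 1710*I*√2 ≈ -11400.0 - 2418.3*I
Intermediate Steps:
p(E, v) = 18*E (p(E, v) = (6*E)*3 = 18*E)
C(c, f) = 2 + f + √(f + c*f) (C(c, f) = 2 + (f + √(f*c + f)) = 2 + (f + √(c*f + f)) = 2 + (f + √(f + c*f)) = 2 + f + √(f + c*f))
((5*(-3))*C(-2, p(1, -5)))*38 = ((5*(-3))*(2 + 18*1 + √((18*1)*(1 - 2))))*38 = -15*(2 + 18 + √(18*(-1)))*38 = -15*(2 + 18 + √(-18))*38 = -15*(2 + 18 + 3*I*√2)*38 = -15*(20 + 3*I*√2)*38 = (-300 - 45*I*√2)*38 = -11400 - 1710*I*√2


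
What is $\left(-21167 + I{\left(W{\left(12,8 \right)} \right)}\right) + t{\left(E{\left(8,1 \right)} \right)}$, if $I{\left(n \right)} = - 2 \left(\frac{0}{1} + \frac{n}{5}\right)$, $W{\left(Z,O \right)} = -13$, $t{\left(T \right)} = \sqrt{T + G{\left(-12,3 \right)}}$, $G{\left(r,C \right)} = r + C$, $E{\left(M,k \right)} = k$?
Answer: $- \frac{105809}{5} + 2 i \sqrt{2} \approx -21162.0 + 2.8284 i$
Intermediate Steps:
$G{\left(r,C \right)} = C + r$
$t{\left(T \right)} = \sqrt{-9 + T}$ ($t{\left(T \right)} = \sqrt{T + \left(3 - 12\right)} = \sqrt{T - 9} = \sqrt{-9 + T}$)
$I{\left(n \right)} = - \frac{2 n}{5}$ ($I{\left(n \right)} = - 2 \left(0 \cdot 1 + n \frac{1}{5}\right) = - 2 \left(0 + \frac{n}{5}\right) = - 2 \frac{n}{5} = - \frac{2 n}{5}$)
$\left(-21167 + I{\left(W{\left(12,8 \right)} \right)}\right) + t{\left(E{\left(8,1 \right)} \right)} = \left(-21167 - - \frac{26}{5}\right) + \sqrt{-9 + 1} = \left(-21167 + \frac{26}{5}\right) + \sqrt{-8} = - \frac{105809}{5} + 2 i \sqrt{2}$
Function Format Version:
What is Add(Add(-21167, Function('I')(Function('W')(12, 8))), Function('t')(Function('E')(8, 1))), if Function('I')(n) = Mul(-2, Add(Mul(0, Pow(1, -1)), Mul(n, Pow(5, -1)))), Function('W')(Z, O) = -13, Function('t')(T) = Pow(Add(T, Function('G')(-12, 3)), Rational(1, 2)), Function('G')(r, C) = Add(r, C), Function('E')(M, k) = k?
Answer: Add(Rational(-105809, 5), Mul(2, I, Pow(2, Rational(1, 2)))) ≈ Add(-21162., Mul(2.8284, I))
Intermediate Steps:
Function('G')(r, C) = Add(C, r)
Function('t')(T) = Pow(Add(-9, T), Rational(1, 2)) (Function('t')(T) = Pow(Add(T, Add(3, -12)), Rational(1, 2)) = Pow(Add(T, -9), Rational(1, 2)) = Pow(Add(-9, T), Rational(1, 2)))
Function('I')(n) = Mul(Rational(-2, 5), n) (Function('I')(n) = Mul(-2, Add(Mul(0, 1), Mul(n, Rational(1, 5)))) = Mul(-2, Add(0, Mul(Rational(1, 5), n))) = Mul(-2, Mul(Rational(1, 5), n)) = Mul(Rational(-2, 5), n))
Add(Add(-21167, Function('I')(Function('W')(12, 8))), Function('t')(Function('E')(8, 1))) = Add(Add(-21167, Mul(Rational(-2, 5), -13)), Pow(Add(-9, 1), Rational(1, 2))) = Add(Add(-21167, Rational(26, 5)), Pow(-8, Rational(1, 2))) = Add(Rational(-105809, 5), Mul(2, I, Pow(2, Rational(1, 2))))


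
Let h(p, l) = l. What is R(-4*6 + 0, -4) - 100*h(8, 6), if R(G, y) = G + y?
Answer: -628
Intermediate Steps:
R(-4*6 + 0, -4) - 100*h(8, 6) = ((-4*6 + 0) - 4) - 100*6 = ((-24 + 0) - 4) - 600 = (-24 - 4) - 600 = -28 - 600 = -628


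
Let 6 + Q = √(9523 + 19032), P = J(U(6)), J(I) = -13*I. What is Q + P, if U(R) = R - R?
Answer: -6 + √28555 ≈ 162.98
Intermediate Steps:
U(R) = 0
P = 0 (P = -13*0 = 0)
Q = -6 + √28555 (Q = -6 + √(9523 + 19032) = -6 + √28555 ≈ 162.98)
Q + P = (-6 + √28555) + 0 = -6 + √28555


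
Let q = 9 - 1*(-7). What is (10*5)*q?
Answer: 800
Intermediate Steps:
q = 16 (q = 9 + 7 = 16)
(10*5)*q = (10*5)*16 = 50*16 = 800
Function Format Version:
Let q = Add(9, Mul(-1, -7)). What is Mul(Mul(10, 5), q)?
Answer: 800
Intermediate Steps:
q = 16 (q = Add(9, 7) = 16)
Mul(Mul(10, 5), q) = Mul(Mul(10, 5), 16) = Mul(50, 16) = 800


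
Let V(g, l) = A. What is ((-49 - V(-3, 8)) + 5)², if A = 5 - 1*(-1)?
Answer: 2500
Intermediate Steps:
A = 6 (A = 5 + 1 = 6)
V(g, l) = 6
((-49 - V(-3, 8)) + 5)² = ((-49 - 1*6) + 5)² = ((-49 - 6) + 5)² = (-55 + 5)² = (-50)² = 2500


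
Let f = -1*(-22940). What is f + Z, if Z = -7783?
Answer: 15157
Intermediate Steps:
f = 22940
f + Z = 22940 - 7783 = 15157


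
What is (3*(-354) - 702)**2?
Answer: 3111696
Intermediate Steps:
(3*(-354) - 702)**2 = (-1062 - 702)**2 = (-1764)**2 = 3111696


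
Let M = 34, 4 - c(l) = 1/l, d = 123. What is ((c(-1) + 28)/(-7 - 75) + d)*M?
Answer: 170901/41 ≈ 4168.3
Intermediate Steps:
c(l) = 4 - 1/l
((c(-1) + 28)/(-7 - 75) + d)*M = (((4 - 1/(-1)) + 28)/(-7 - 75) + 123)*34 = (((4 - 1*(-1)) + 28)/(-82) + 123)*34 = (((4 + 1) + 28)*(-1/82) + 123)*34 = ((5 + 28)*(-1/82) + 123)*34 = (33*(-1/82) + 123)*34 = (-33/82 + 123)*34 = (10053/82)*34 = 170901/41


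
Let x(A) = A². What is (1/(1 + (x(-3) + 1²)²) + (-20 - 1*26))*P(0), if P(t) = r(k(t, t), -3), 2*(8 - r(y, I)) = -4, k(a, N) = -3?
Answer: -46450/101 ≈ -459.90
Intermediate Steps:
r(y, I) = 10 (r(y, I) = 8 - ½*(-4) = 8 + 2 = 10)
P(t) = 10
(1/(1 + (x(-3) + 1²)²) + (-20 - 1*26))*P(0) = (1/(1 + ((-3)² + 1²)²) + (-20 - 1*26))*10 = (1/(1 + (9 + 1)²) + (-20 - 26))*10 = (1/(1 + 10²) - 46)*10 = (1/(1 + 100) - 46)*10 = (1/101 - 46)*10 = -4645/101*10 = -46450/101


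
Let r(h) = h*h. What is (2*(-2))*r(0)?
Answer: 0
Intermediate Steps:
r(h) = h²
(2*(-2))*r(0) = (2*(-2))*0² = -4*0 = 0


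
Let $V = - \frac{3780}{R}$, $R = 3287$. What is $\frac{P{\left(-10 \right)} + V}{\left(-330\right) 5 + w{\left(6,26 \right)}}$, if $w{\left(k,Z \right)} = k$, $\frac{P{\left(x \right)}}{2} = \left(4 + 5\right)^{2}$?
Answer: $- \frac{88119}{900638} \approx -0.097841$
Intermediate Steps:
$P{\left(x \right)} = 162$ ($P{\left(x \right)} = 2 \left(4 + 5\right)^{2} = 2 \cdot 9^{2} = 2 \cdot 81 = 162$)
$V = - \frac{3780}{3287} \approx -1.15$
$\frac{P{\left(-10 \right)} + V}{\left(-330\right) 5 + w{\left(6,26 \right)}} = \frac{162 - \frac{3780}{3287}}{\left(-330\right) 5 + 6} = \frac{528714}{3287 \left(-1650 + 6\right)} = \frac{528714}{3287 \left(-1644\right)} = \frac{528714}{3287} \left(- \frac{1}{1644}\right) = - \frac{88119}{900638}$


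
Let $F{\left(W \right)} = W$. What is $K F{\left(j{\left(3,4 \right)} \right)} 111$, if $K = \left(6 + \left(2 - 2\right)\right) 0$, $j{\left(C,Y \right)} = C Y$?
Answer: $0$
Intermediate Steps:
$K = 0$ ($K = \left(6 + 0\right) 0 = 6 \cdot 0 = 0$)
$K F{\left(j{\left(3,4 \right)} \right)} 111 = 0 \cdot 3 \cdot 4 \cdot 111 = 0 \cdot 12 \cdot 111 = 0 \cdot 111 = 0$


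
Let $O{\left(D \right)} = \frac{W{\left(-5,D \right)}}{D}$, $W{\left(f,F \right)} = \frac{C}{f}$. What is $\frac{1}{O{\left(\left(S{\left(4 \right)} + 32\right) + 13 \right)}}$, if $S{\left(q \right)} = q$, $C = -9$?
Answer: $\frac{245}{9} \approx 27.222$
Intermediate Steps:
$W{\left(f,F \right)} = - \frac{9}{f}$
$O{\left(D \right)} = \frac{9}{5 D}$ ($O{\left(D \right)} = \frac{\left(-9\right) \frac{1}{-5}}{D} = \frac{\left(-9\right) \left(- \frac{1}{5}\right)}{D} = \frac{9}{5 D}$)
$\frac{1}{O{\left(\left(S{\left(4 \right)} + 32\right) + 13 \right)}} = \frac{1}{\frac{9}{5} \frac{1}{\left(4 + 32\right) + 13}} = \frac{1}{\frac{9}{5} \frac{1}{36 + 13}} = \frac{1}{\frac{9}{5} \cdot \frac{1}{49}} = \frac{1}{\frac{9}{245}} = \frac{245}{9}$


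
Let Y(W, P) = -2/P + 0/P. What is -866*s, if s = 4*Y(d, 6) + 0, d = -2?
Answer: 3464/3 ≈ 1154.7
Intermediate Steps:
Y(W, P) = -2/P (Y(W, P) = -2/P + 0 = -2/P)
s = -4/3 (s = 4*(-2/6) + 0 = 4*(-2*⅙) + 0 = 4*(-⅓) + 0 = -4/3 + 0 = -4/3 ≈ -1.3333)
-866*s = -866*(-4/3) = 3464/3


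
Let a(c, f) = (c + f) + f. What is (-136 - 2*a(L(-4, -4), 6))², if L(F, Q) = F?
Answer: 23104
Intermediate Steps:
a(c, f) = c + 2*f
(-136 - 2*a(L(-4, -4), 6))² = (-136 - 2*(-4 + 2*6))² = (-136 - 2*(-4 + 12))² = (-136 - 2*8)² = (-136 - 16)² = (-152)² = 23104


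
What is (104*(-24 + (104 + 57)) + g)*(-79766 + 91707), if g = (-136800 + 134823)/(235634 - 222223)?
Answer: 2281661812891/13411 ≈ 1.7013e+8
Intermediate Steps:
g = -1977/13411 ≈ -0.14742
(104*(-24 + (104 + 57)) + g)*(-79766 + 91707) = (104*(-24 + (104 + 57)) - 1977/13411)*(-79766 + 91707) = (104*(-24 + 161) - 1977/13411)*11941 = (104*137 - 1977/13411)*11941 = (14248 - 1977/13411)*11941 = (191077951/13411)*11941 = 2281661812891/13411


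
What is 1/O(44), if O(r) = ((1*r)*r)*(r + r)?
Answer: 1/170368 ≈ 5.8696e-6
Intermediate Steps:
O(r) = 2*r³ (O(r) = (r*r)*(2*r) = r²*(2*r) = 2*r³)
1/O(44) = 1/(2*44³) = 1/(2*85184) = 1/170368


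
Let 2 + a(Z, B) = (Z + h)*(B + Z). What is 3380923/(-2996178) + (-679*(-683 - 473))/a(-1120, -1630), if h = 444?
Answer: -655559512447/928314818274 ≈ -0.70618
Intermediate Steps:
a(Z, B) = -2 + (444 + Z)*(B + Z) (a(Z, B) = -2 + (Z + 444)*(B + Z) = -2 + (444 + Z)*(B + Z))
3380923/(-2996178) + (-679*(-683 - 473))/a(-1120, -1630) = 3380923/(-2996178) + (-679*(-683 - 473))/(-2 + (-1120)² + 444*(-1630) + 444*(-1120) - 1630*(-1120)) = 3380923*(-1/2996178) + (-679*(-1156))/(-2 + 1254400 - 723720 - 497280 + 1825600) = -3380923/2996178 + 784924/1858998 = -3380923/2996178 + 784924*(1/1858998) = -3380923/2996178 + 392462/929499 = -655559512447/928314818274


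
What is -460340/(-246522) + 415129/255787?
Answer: 110043709459/31528561407 ≈ 3.4903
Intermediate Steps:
-460340/(-246522) + 415129/255787 = -460340*(-1/246522) + 415129*(1/255787) = 230170/123261 + 415129/255787 = 110043709459/31528561407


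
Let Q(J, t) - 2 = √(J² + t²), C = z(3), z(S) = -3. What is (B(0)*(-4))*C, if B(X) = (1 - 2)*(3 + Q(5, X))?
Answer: -120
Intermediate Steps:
C = -3
Q(J, t) = 2 + √(J² + t²)
B(X) = -5 - √(25 + X²) (B(X) = (1 - 2)*(3 + (2 + √(5² + X²))) = -(3 + (2 + √(25 + X²))) = -(5 + √(25 + X²)) = -5 - √(25 + X²))
(B(0)*(-4))*C = ((-5 - √(25 + 0²))*(-4))*(-3) = ((-5 - √(25 + 0))*(-4))*(-3) = ((-5 - √25)*(-4))*(-3) = ((-5 - 1*5)*(-4))*(-3) = ((-5 - 5)*(-4))*(-3) = -10*(-4)*(-3) = 40*(-3) = -120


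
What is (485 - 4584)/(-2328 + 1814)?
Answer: 4099/514 ≈ 7.9747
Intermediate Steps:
(485 - 4584)/(-2328 + 1814) = -4099/(-514) = -4099*(-1/514) = 4099/514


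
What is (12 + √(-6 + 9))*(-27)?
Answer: -324 - 27*√3 ≈ -370.77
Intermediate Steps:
(12 + √(-6 + 9))*(-27) = (12 + √3)*(-27) = -324 - 27*√3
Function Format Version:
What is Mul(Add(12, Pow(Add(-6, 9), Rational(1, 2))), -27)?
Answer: Add(-324, Mul(-27, Pow(3, Rational(1, 2)))) ≈ -370.77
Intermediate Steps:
Mul(Add(12, Pow(Add(-6, 9), Rational(1, 2))), -27) = Mul(Add(12, Pow(3, Rational(1, 2))), -27) = Add(-324, Mul(-27, Pow(3, Rational(1, 2))))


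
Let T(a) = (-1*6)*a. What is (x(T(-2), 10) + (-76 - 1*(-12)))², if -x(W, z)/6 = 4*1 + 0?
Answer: 7744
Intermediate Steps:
T(a) = -6*a
x(W, z) = -24 (x(W, z) = -6*(4*1 + 0) = -6*(4 + 0) = -6*4 = -24)
(x(T(-2), 10) + (-76 - 1*(-12)))² = (-24 + (-76 - 1*(-12)))² = (-24 + (-76 + 12))² = (-24 - 64)² = (-88)² = 7744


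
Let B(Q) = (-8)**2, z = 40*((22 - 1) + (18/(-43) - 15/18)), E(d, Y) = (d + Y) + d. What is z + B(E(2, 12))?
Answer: 110156/129 ≈ 853.92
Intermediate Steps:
E(d, Y) = Y + 2*d (E(d, Y) = (Y + d) + d = Y + 2*d)
z = 101900/129 (z = 40*(21 + (18*(-1/43) - 15*1/18)) = 40*(21 + (-18/43 - 5/6)) = 40*(21 - 323/258) = 40*(5095/258) = 101900/129 ≈ 789.92)
B(Q) = 64
z + B(E(2, 12)) = 101900/129 + 64 = 110156/129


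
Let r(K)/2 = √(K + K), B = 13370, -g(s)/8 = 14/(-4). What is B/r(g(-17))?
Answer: 955*√14/4 ≈ 893.32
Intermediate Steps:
g(s) = 28 (g(s) = -112/(-4) = -112*(-1)/4 = -8*(-7/2) = 28)
r(K) = 2*√2*√K (r(K) = 2*√(K + K) = 2*√(2*K) = 2*(√2*√K) = 2*√2*√K)
B/r(g(-17)) = 13370/((2*√2*√28)) = 13370/((2*√2*(2*√7))) = 13370/((4*√14)) = 13370*(√14/56) = 955*√14/4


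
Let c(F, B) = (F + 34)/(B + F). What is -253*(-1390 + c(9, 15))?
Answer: 8429201/24 ≈ 3.5122e+5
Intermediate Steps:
c(F, B) = (34 + F)/(B + F)
-253*(-1390 + c(9, 15)) = -253*(-1390 + (34 + 9)/(15 + 9)) = -253*(-1390 + 43/24) = -253*(-33317/24) = 8429201/24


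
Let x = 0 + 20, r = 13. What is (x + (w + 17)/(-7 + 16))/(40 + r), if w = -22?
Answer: 175/477 ≈ 0.36688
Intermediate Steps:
x = 20
(x + (w + 17)/(-7 + 16))/(40 + r) = (20 + (-22 + 17)/(-7 + 16))/(40 + 13) = (20 - 5/9)/53 = (1/53)*(175/9) = 175/477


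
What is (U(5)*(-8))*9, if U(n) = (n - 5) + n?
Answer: -360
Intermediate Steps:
U(n) = -5 + 2*n (U(n) = (-5 + n) + n = -5 + 2*n)
(U(5)*(-8))*9 = ((-5 + 2*5)*(-8))*9 = ((-5 + 10)*(-8))*9 = (5*(-8))*9 = -40*9 = -360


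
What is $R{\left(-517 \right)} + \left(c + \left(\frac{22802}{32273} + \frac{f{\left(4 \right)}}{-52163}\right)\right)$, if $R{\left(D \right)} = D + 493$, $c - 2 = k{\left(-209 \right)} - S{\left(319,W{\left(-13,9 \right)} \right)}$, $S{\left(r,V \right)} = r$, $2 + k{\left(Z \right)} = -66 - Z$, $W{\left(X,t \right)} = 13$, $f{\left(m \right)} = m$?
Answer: $- \frac{335502008166}{1683456499} \approx -199.29$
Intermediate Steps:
$k{\left(Z \right)} = -68 - Z$ ($k{\left(Z \right)} = -2 - \left(66 + Z\right) = -68 - Z$)
$c = -176$ ($c = 2 - 178 = -176$)
$R{\left(D \right)} = 493 + D$
$R{\left(-517 \right)} + \left(c + \left(\frac{22802}{32273} + \frac{f{\left(4 \right)}}{-52163}\right)\right) = \left(493 - 517\right) + \left(-176 + \left(\frac{22802}{32273} + \frac{4}{-52163}\right)\right) = -24 + \left(-176 + \left(22802 \cdot \frac{1}{32273} + 4 \left(- \frac{1}{52163}\right)\right)\right) = -24 + \left(-176 + \left(\frac{22802}{32273} - \frac{4}{52163}\right)\right) = -24 + \left(-176 + \frac{1189291634}{1683456499}\right) = -24 - \frac{295099052190}{1683456499} = - \frac{335502008166}{1683456499}$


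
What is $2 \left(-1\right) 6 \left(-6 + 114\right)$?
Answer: $-1296$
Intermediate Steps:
$2 \left(-1\right) 6 \left(-6 + 114\right) = \left(-2\right) 6 \cdot 108 = \left(-12\right) 108 = -1296$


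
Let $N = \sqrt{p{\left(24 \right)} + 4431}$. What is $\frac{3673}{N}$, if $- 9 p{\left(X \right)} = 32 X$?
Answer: $\frac{3673 \sqrt{39111}}{13037} \approx 55.718$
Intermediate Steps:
$p{\left(X \right)} = - \frac{32 X}{9}$
$N = \frac{\sqrt{39111}}{3}$ ($N = \sqrt{\left(- \frac{32}{9}\right) 24 + 4431} = \sqrt{- \frac{256}{3} + 4431} = \sqrt{\frac{13037}{3}} = \frac{\sqrt{39111}}{3} \approx 65.922$)
$\frac{3673}{N} = \frac{3673}{\frac{1}{3} \sqrt{39111}} = 3673 \frac{\sqrt{39111}}{13037} = \frac{3673 \sqrt{39111}}{13037}$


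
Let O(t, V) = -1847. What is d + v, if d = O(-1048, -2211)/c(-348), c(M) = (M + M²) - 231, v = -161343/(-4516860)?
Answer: 740214977/36292970100 ≈ 0.020396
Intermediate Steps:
v = 53781/1505620 (v = -161343*(-1/4516860) = 53781/1505620 ≈ 0.035720)
c(M) = -231 + M + M²
d = -1847/120525 (d = -1847/(-231 - 348 + (-348)²) = -1847/(-231 - 348 + 121104) = -1847/120525 ≈ -0.015325)
d + v = -1847/120525 + 53781/1505620 = 740214977/36292970100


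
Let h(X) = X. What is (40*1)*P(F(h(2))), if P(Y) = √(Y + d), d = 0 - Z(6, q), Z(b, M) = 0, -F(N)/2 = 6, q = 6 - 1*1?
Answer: 80*I*√3 ≈ 138.56*I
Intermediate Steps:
q = 5 (q = 6 - 1 = 5)
F(N) = -12 (F(N) = -2*6 = -12)
d = 0 (d = 0 - 1*0 = 0 + 0 = 0)
P(Y) = √Y (P(Y) = √(Y + 0) = √Y)
(40*1)*P(F(h(2))) = (40*1)*√(-12) = 40*(2*I*√3) = 80*I*√3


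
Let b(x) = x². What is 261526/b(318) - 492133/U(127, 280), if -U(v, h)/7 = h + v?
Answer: 25255772533/144051138 ≈ 175.32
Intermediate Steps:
U(v, h) = -7*h - 7*v (U(v, h) = -7*(h + v) = -7*h - 7*v)
261526/b(318) - 492133/U(127, 280) = 261526/(318²) - 492133/(-7*280 - 7*127) = 261526/101124 - 492133/(-1960 - 889) = 261526*(1/101124) - 492133/(-2849) = 130763/50562 - 492133*(-1/2849) = 130763/50562 + 492133/2849 = 25255772533/144051138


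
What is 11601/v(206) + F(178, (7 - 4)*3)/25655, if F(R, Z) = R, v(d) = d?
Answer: 297660323/5284930 ≈ 56.322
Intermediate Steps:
11601/v(206) + F(178, (7 - 4)*3)/25655 = 11601/206 + 178/25655 = 297660323/5284930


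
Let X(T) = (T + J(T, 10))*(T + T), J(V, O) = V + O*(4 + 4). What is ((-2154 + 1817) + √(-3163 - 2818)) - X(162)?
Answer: -131233 + I*√5981 ≈ -1.3123e+5 + 77.337*I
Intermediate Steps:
J(V, O) = V + 8*O (J(V, O) = V + O*8 = V + 8*O)
X(T) = 2*T*(80 + 2*T) (X(T) = (T + (T + 8*10))*(T + T) = (T + (T + 80))*(2*T) = (T + (80 + T))*(2*T) = (80 + 2*T)*(2*T) = 2*T*(80 + 2*T))
((-2154 + 1817) + √(-3163 - 2818)) - X(162) = ((-2154 + 1817) + √(-3163 - 2818)) - 4*162*(40 + 162) = (-337 + √(-5981)) - 4*162*202 = (-337 + I*√5981) - 1*130896 = (-337 + I*√5981) - 130896 = -131233 + I*√5981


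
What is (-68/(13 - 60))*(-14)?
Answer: -952/47 ≈ -20.255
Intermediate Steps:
(-68/(13 - 60))*(-14) = (-68/(-47))*(-14) = -1/47*(-68)*(-14) = (68/47)*(-14) = -952/47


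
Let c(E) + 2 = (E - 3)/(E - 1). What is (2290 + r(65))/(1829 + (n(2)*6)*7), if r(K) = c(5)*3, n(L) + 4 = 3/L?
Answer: 4571/3448 ≈ 1.3257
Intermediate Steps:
c(E) = -2 + (-3 + E)/(-1 + E) (c(E) = -2 + (E - 3)/(E - 1) = -2 + (-3 + E)/(-1 + E))
n(L) = -4 + 3/L
r(K) = -9/2 (r(K) = ((-1 - 1*5)/(-1 + 5))*3 = ((-1 - 5)/4)*3 = ((1/4)*(-6))*3 = -3/2*3 = -9/2)
(2290 + r(65))/(1829 + (n(2)*6)*7) = (2290 - 9/2)/(1829 + ((-4 + 3/2)*6)*7) = 4571/(2*(1829 + ((-4 + 3*(1/2))*6)*7)) = 4571/(2*(1829 + ((-4 + 3/2)*6)*7)) = 4571/(2*(1829 - 5/2*6*7)) = 4571/(2*(1829 - 15*7)) = 4571/(2*(1829 - 105)) = (4571/2)/1724 = (4571/2)*(1/1724) = 4571/3448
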